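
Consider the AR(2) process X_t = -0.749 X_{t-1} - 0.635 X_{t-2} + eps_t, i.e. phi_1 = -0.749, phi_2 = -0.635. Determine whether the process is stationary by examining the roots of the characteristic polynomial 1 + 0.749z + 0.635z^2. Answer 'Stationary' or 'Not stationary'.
\text{Stationary}

The AR(p) characteristic polynomial is P(z) = 1 + 0.749z + 0.635z^2.
Stationarity requires all roots to lie outside the unit circle, i.e. |z| > 1 for every root.
Set 1 + (0.749) z + (0.635) z^2 = 0, i.e. a z^2 + b z + c = 0 with a = 0.635, b = 0.749, c = 1.
Discriminant D = b^2 - 4ac = (0.749)^2 - 4*(0.635)*1 = 0.561001 - (2.54) = -1.978999.
D < 0, so the roots are the complex-conjugate pair z = (-b +/- i sqrt(-D)) / (2a) = -0.5898 +/- 1.1077i.
For a conjugate pair |z|^2 = z * conj(z) = (product of roots) = c/a = 1/(0.635) = 1.574803, so |z| = sqrt(1.574803) = 1.2549 for both roots.
Moduli of all roots: 1.2549, 1.2549.
All moduli strictly greater than 1? Yes.
Verdict: Stationary.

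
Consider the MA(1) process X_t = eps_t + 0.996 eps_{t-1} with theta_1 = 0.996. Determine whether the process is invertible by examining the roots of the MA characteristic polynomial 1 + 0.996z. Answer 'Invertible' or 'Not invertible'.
\text{Invertible}

The MA(q) characteristic polynomial is P(z) = 1 + 0.996z.
Invertibility requires all roots to lie outside the unit circle, i.e. |z| > 1 for every root.
This is linear in z: 1 + (0.996) z = 0  =>  z = -1/(0.996) = -1.004016,  |z| = 1.004016.
Moduli of all roots: 1.0040.
All moduli strictly greater than 1? Yes.
Verdict: Invertible.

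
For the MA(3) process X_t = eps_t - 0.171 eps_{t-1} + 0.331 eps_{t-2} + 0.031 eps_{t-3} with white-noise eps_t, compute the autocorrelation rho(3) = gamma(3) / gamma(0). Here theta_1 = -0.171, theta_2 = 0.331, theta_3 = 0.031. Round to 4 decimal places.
\rho(3) = 0.0272

For an MA(q) process with theta_0 = 1, the autocovariance is
  gamma(k) = sigma^2 * sum_{i=0..q-k} theta_i * theta_{i+k},
and rho(k) = gamma(k) / gamma(0). Sigma^2 cancels.
  numerator   = (1)*(0.031) = 0.031.
  denominator = (1)^2 + (-0.171)^2 + (0.331)^2 + (0.031)^2 = 1.139763.
  rho(3) = 0.031 / 1.139763 = 0.0272.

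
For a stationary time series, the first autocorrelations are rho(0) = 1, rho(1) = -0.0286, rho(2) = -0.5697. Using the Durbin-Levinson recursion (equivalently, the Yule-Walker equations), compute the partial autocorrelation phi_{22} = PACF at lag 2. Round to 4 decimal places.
\phi_{22} = -0.5710

The PACF at lag k is phi_{kk}, the last component of the solution
to the Yule-Walker system G_k phi = r_k where
  (G_k)_{ij} = rho(|i - j|), (r_k)_i = rho(i), i,j = 1..k.
Equivalently, Durbin-Levinson gives phi_{kk} iteratively:
  phi_{11} = rho(1)
  phi_{kk} = [rho(k) - sum_{j=1..k-1} phi_{k-1,j} rho(k-j)]
            / [1 - sum_{j=1..k-1} phi_{k-1,j} rho(j)],
  phi_{k,j} = phi_{k-1,j} - phi_{kk} phi_{k-1,k-j},  j = 1..k-1.
Step k = 1:
  phi_11 = rho(1) = -0.0286.
Step k = 2:
  phi_22 = [rho(2) - phi_11 rho(1)] / [1 - phi_11 rho(1)] = [-0.5697 - (-0.0286)(-0.0286)] / [1 - (-0.0286)(-0.0286)]
         = -0.57051796 / 0.99918204 = -0.571.
Therefore phi_{22} = -0.5710.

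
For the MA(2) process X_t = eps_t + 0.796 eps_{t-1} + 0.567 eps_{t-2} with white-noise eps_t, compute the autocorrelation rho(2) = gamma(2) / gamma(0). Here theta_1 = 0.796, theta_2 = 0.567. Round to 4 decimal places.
\rho(2) = 0.2900

For an MA(q) process with theta_0 = 1, the autocovariance is
  gamma(k) = sigma^2 * sum_{i=0..q-k} theta_i * theta_{i+k},
and rho(k) = gamma(k) / gamma(0). Sigma^2 cancels.
  numerator   = (1)*(0.567) = 0.567.
  denominator = (1)^2 + (0.796)^2 + (0.567)^2 = 1.955105.
  rho(2) = 0.567 / 1.955105 = 0.2900.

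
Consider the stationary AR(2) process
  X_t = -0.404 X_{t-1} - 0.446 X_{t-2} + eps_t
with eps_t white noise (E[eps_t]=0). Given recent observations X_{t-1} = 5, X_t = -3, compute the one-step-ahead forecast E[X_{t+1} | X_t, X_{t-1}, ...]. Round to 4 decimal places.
E[X_{t+1} \mid \mathcal F_t] = -1.0180

For an AR(p) model X_t = c + sum_i phi_i X_{t-i} + eps_t, the
one-step-ahead conditional mean is
  E[X_{t+1} | X_t, ...] = c + sum_i phi_i X_{t+1-i}.
Substitute known values:
  E[X_{t+1} | ...] = (-0.404) * (-3) + (-0.446) * (5)
                   = -1.0180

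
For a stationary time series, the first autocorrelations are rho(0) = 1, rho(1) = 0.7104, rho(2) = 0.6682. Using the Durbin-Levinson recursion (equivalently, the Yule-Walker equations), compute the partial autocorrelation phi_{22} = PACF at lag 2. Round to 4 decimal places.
\phi_{22} = 0.3301

The PACF at lag k is phi_{kk}, the last component of the solution
to the Yule-Walker system G_k phi = r_k where
  (G_k)_{ij} = rho(|i - j|), (r_k)_i = rho(i), i,j = 1..k.
Equivalently, Durbin-Levinson gives phi_{kk} iteratively:
  phi_{11} = rho(1)
  phi_{kk} = [rho(k) - sum_{j=1..k-1} phi_{k-1,j} rho(k-j)]
            / [1 - sum_{j=1..k-1} phi_{k-1,j} rho(j)],
  phi_{k,j} = phi_{k-1,j} - phi_{kk} phi_{k-1,k-j},  j = 1..k-1.
Step k = 1:
  phi_11 = rho(1) = 0.7104.
Step k = 2:
  phi_22 = [rho(2) - phi_11 rho(1)] / [1 - phi_11 rho(1)] = [0.6682 - (0.7104)(0.7104)] / [1 - (0.7104)(0.7104)]
         = 0.16353184 / 0.49533184 = 0.3301.
Therefore phi_{22} = 0.3301.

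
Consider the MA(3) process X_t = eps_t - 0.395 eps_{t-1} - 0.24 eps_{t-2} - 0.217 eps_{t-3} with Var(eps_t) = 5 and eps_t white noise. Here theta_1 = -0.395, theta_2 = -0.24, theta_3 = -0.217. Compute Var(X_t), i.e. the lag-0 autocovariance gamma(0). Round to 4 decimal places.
\gamma(0) = 6.3036

For an MA(q) process X_t = eps_t + sum_i theta_i eps_{t-i} with
Var(eps_t) = sigma^2, the variance is
  gamma(0) = sigma^2 * (1 + sum_i theta_i^2).
  sum_i theta_i^2 = (-0.395)^2 + (-0.24)^2 + (-0.217)^2 = 0.156025 + 0.0576 + 0.047089 = 0.260714.
  gamma(0) = 5 * (1 + 0.260714) = 5 * 1.260714 = 6.30357, which rounds to 6.3036.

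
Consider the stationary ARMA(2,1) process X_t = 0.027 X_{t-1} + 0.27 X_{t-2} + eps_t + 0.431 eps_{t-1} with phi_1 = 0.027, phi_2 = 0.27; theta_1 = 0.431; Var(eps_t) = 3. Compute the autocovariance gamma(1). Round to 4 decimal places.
\gamma(1) = 1.9172

Multiply the model equation by X_{t-k} and take expectations. With theta_0 = psi_0 = 1 and psi_j the MA(infinity) weights, this gives
  gamma(k) - sum_i phi_i gamma(k-i) = c_k,
  c_k = sigma^2 * sum_{j=k..q} theta_j psi_{j-k}   (c_k = 0 for k > q),
using gamma(-m) = gamma(m).
psi-weights needed (psi_j = theta_j + sum_i phi_i psi_{j-i}):
  psi_1 = theta_1 + phi_1 = 0.431 + (0.027) = 0.458
Right-hand sides:
  c_0 = sigma^2 (1 + theta_1 psi_1) = 3 * (1 + (0.431)(0.458)) = 3 * 1.197398 = 3.592194
  c_1 = sigma^2 theta_1 = 3 * (0.431) = 1.293
  c_2 = 0
Equations for k = 0, 1, 2 (AR order 2, c_2 = 0):
  (E0) gamma(0) = phi_1 gamma(1) + phi_2 gamma(2) + c_0
  (E1) gamma(1) = phi_1 gamma(0) + phi_2 gamma(1) + c_1
  (E2) gamma(2) = phi_1 gamma(1) + phi_2 gamma(0)
From (E1): gamma(1) = A gamma(0) + B with
  A = phi_1 / (1 - phi_2) = 0.027 / 0.73 = 0.036986,   B = c_1 / (1 - phi_2) = 1.293 / 0.73 = 1.771233.
Insert (E2) into (E0): gamma(0) (1 - phi_2^2) = phi_1 (1 + phi_2) gamma(1) + c_0.
  phi_1 (1 + phi_2) = (0.027)(1.27) = 0.03429,   1 - phi_2^2 = 0.9271.
Replace gamma(1) by A gamma(0) + B and collect gamma(0):
  gamma(0) [0.9271 - (0.03429)(0.036986)] = (0.03429)(1.771233) + 3.592194
  gamma(0) * 0.925832 = 3.65293
  gamma(0) = 3.65293 / 0.925832 = 3.945565.
  gamma(1) = A gamma(0) + B = (0.036986)(3.945565) + (1.771233) = 1.917165.
Therefore gamma(1) = 1.9172 (to 4 decimal places).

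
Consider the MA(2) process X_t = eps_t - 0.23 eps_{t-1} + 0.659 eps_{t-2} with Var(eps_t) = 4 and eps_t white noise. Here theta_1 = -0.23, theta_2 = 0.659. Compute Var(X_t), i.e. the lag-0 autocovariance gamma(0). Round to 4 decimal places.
\gamma(0) = 5.9487

For an MA(q) process X_t = eps_t + sum_i theta_i eps_{t-i} with
Var(eps_t) = sigma^2, the variance is
  gamma(0) = sigma^2 * (1 + sum_i theta_i^2).
  sum_i theta_i^2 = (-0.23)^2 + (0.659)^2 = 0.0529 + 0.434281 = 0.487181.
  gamma(0) = 4 * (1 + 0.487181) = 4 * 1.487181 = 5.948724, which rounds to 5.9487.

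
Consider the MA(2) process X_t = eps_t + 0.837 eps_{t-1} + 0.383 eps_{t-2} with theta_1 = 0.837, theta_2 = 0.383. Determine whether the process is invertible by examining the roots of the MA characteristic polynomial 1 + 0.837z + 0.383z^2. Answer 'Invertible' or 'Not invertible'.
\text{Invertible}

The MA(q) characteristic polynomial is P(z) = 1 + 0.837z + 0.383z^2.
Invertibility requires all roots to lie outside the unit circle, i.e. |z| > 1 for every root.
Set 1 + (0.837) z + (0.383) z^2 = 0, i.e. a z^2 + b z + c = 0 with a = 0.383, b = 0.837, c = 1.
Discriminant D = b^2 - 4ac = (0.837)^2 - 4*(0.383)*1 = 0.700569 - (1.532) = -0.831431.
D < 0, so the roots are the complex-conjugate pair z = (-b +/- i sqrt(-D)) / (2a) = -1.0927 +/- 1.1904i.
For a conjugate pair |z|^2 = z * conj(z) = (product of roots) = c/a = 1/(0.383) = 2.610966, so |z| = sqrt(2.610966) = 1.6158 for both roots.
Moduli of all roots: 1.6158, 1.6158.
All moduli strictly greater than 1? Yes.
Verdict: Invertible.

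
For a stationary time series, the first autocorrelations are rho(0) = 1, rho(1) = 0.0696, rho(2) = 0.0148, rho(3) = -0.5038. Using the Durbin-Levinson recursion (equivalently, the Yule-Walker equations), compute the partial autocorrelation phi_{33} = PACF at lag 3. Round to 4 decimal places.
\phi_{33} = -0.5080

The PACF at lag k is phi_{kk}, the last component of the solution
to the Yule-Walker system G_k phi = r_k where
  (G_k)_{ij} = rho(|i - j|), (r_k)_i = rho(i), i,j = 1..k.
Equivalently, Durbin-Levinson gives phi_{kk} iteratively:
  phi_{11} = rho(1)
  phi_{kk} = [rho(k) - sum_{j=1..k-1} phi_{k-1,j} rho(k-j)]
            / [1 - sum_{j=1..k-1} phi_{k-1,j} rho(j)],
  phi_{k,j} = phi_{k-1,j} - phi_{kk} phi_{k-1,k-j},  j = 1..k-1.
Step k = 1:
  phi_11 = rho(1) = 0.0696.
Step k = 2:
  phi_22 = [rho(2) - phi_11 rho(1)] / [1 - phi_11 rho(1)] = [0.0148 - (0.0696)(0.0696)] / [1 - (0.0696)(0.0696)]
         = 0.00995584 / 0.99515584 = 0.010004.
  Update: phi_21 = phi_11 - phi_22 phi_11 = 0.0696 - (0.010004)(0.0696) = 0.068904.
Step k = 3:
  phi_33 = [rho(3) - phi_21 rho(2) - phi_22 rho(1)] / [1 - phi_21 rho(1) - phi_22 rho(2)]
    numerator   = -0.5038 - (0.068904)(0.0148) - (0.010004)(0.0696) = -0.50551607
    denominator = 1 - (0.068904)(0.0696) - (0.010004)(0.0148) = 0.99505624
  phi_33 = -0.50551607 / 0.99505624 = -0.508.
Therefore phi_{33} = -0.5080.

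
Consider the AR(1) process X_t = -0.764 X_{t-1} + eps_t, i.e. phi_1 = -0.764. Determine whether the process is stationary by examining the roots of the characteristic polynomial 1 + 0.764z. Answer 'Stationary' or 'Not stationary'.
\text{Stationary}

The AR(p) characteristic polynomial is P(z) = 1 + 0.764z.
Stationarity requires all roots to lie outside the unit circle, i.e. |z| > 1 for every root.
This is linear in z: 1 + (0.764) z = 0  =>  z = -1/(0.764) = -1.308901,  |z| = 1.308901.
Moduli of all roots: 1.3089.
All moduli strictly greater than 1? Yes.
Verdict: Stationary.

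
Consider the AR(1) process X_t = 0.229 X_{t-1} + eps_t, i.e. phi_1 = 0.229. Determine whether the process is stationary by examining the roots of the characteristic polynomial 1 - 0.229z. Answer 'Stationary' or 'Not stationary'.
\text{Stationary}

The AR(p) characteristic polynomial is P(z) = 1 - 0.229z.
Stationarity requires all roots to lie outside the unit circle, i.e. |z| > 1 for every root.
This is linear in z: 1 + (-0.229) z = 0  =>  z = -1/(-0.229) = 4.366812,  |z| = 4.366812.
Moduli of all roots: 4.3668.
All moduli strictly greater than 1? Yes.
Verdict: Stationary.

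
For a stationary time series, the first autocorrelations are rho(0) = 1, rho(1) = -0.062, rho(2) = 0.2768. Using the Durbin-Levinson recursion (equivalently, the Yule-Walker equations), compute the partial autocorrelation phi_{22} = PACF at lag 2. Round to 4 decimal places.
\phi_{22} = 0.2740

The PACF at lag k is phi_{kk}, the last component of the solution
to the Yule-Walker system G_k phi = r_k where
  (G_k)_{ij} = rho(|i - j|), (r_k)_i = rho(i), i,j = 1..k.
Equivalently, Durbin-Levinson gives phi_{kk} iteratively:
  phi_{11} = rho(1)
  phi_{kk} = [rho(k) - sum_{j=1..k-1} phi_{k-1,j} rho(k-j)]
            / [1 - sum_{j=1..k-1} phi_{k-1,j} rho(j)],
  phi_{k,j} = phi_{k-1,j} - phi_{kk} phi_{k-1,k-j},  j = 1..k-1.
Step k = 1:
  phi_11 = rho(1) = -0.062.
Step k = 2:
  phi_22 = [rho(2) - phi_11 rho(1)] / [1 - phi_11 rho(1)] = [0.2768 - (-0.062)(-0.062)] / [1 - (-0.062)(-0.062)]
         = 0.272956 / 0.996156 = 0.274.
Therefore phi_{22} = 0.2740.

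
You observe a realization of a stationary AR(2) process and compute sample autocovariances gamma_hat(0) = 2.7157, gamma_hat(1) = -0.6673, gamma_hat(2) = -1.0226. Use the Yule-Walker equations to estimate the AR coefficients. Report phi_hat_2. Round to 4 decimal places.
\hat\phi_{2} = -0.4650

The Yule-Walker equations for an AR(p) process read, in matrix form,
  Gamma_p phi = r_p,   with   (Gamma_p)_{ij} = gamma(|i - j|),
                       (r_p)_i = gamma(i),   i,j = 1..p.
Substitute the sample gammas (Toeplitz matrix and right-hand side of size 2):
  Gamma_p = [[2.7157, -0.6673], [-0.6673, 2.7157]]
  r_p     = [-0.6673, -1.0226]
Written out:
  2.7157 phi_1 - 0.6673 phi_2 = -0.6673
  -0.6673 phi_1 + 2.7157 phi_2 = -1.0226
Solve by Cramer's rule:
  det = gamma(0)^2 - gamma(1)^2 = (2.7157)^2 - (-0.6673)^2 = 7.37502649 - 0.44528929 = 6.9297372
  phi_hat_1 = [gamma(1) gamma(0) - gamma(1) gamma(2)] / det = [(-0.6673)(2.7157) - (-0.6673)(-1.0226)] / 6.9297372 = -2.49456759 / 6.9297372 = -0.36
  phi_hat_2 = [gamma(0) gamma(2) - gamma(1)^2] / det = [(2.7157)(-1.0226) - (-0.6673)^2] / 6.9297372 = -3.22236411 / 6.9297372 = -0.465
So phi_hat = [-0.3600, -0.4650].
Therefore phi_hat_2 = -0.4650.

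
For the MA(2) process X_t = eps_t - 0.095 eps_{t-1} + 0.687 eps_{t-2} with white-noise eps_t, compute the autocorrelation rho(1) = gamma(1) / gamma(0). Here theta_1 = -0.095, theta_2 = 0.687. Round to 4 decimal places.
\rho(1) = -0.1082

For an MA(q) process with theta_0 = 1, the autocovariance is
  gamma(k) = sigma^2 * sum_{i=0..q-k} theta_i * theta_{i+k},
and rho(k) = gamma(k) / gamma(0). Sigma^2 cancels.
  numerator   = (1)*(-0.095) + (-0.095)*(0.687) = -0.160265.
  denominator = (1)^2 + (-0.095)^2 + (0.687)^2 = 1.480994.
  rho(1) = -0.160265 / 1.480994 = -0.1082.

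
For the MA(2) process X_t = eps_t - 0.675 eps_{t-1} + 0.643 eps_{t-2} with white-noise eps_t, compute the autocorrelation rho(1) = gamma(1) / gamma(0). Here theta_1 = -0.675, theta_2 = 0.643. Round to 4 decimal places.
\rho(1) = -0.5934

For an MA(q) process with theta_0 = 1, the autocovariance is
  gamma(k) = sigma^2 * sum_{i=0..q-k} theta_i * theta_{i+k},
and rho(k) = gamma(k) / gamma(0). Sigma^2 cancels.
  numerator   = (1)*(-0.675) + (-0.675)*(0.643) = -1.109025.
  denominator = (1)^2 + (-0.675)^2 + (0.643)^2 = 1.869074.
  rho(1) = -1.109025 / 1.869074 = -0.5934.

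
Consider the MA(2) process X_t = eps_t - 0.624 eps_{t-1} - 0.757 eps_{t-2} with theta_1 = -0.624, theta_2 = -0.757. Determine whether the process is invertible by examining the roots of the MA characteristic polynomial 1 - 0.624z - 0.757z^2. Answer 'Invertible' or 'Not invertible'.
\text{Not invertible}

The MA(q) characteristic polynomial is P(z) = 1 - 0.624z - 0.757z^2.
Invertibility requires all roots to lie outside the unit circle, i.e. |z| > 1 for every root.
Set 1 + (-0.624) z + (-0.757) z^2 = 0, i.e. a z^2 + b z + c = 0 with a = -0.757, b = -0.624, c = 1.
Discriminant D = b^2 - 4ac = (-0.624)^2 - 4*(-0.757)*1 = 0.389376 - (-3.028) = 3.417376.
D >= 0, so the roots are real: z = (-b +/- sqrt(D)) / (2a) = (0.624 +/- 1.848615) / (-1.514).
  z_1 = (0.624 + 1.848615) / (-1.514) = -1.6332,   |z_1| = 1.6332.
  z_2 = (0.624 - 1.848615) / (-1.514) = 0.8089,   |z_2| = 0.8089.
Moduli of all roots: 1.6332, 0.8089.
All moduli strictly greater than 1? No.
Verdict: Not invertible.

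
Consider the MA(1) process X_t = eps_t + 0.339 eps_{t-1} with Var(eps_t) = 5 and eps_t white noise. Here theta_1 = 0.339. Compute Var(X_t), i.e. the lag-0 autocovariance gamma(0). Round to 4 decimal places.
\gamma(0) = 5.5746

For an MA(q) process X_t = eps_t + sum_i theta_i eps_{t-i} with
Var(eps_t) = sigma^2, the variance is
  gamma(0) = sigma^2 * (1 + sum_i theta_i^2).
  sum_i theta_i^2 = (0.339)^2 = 0.114921.
  gamma(0) = 5 * (1 + 0.114921) = 5 * 1.114921 = 5.574605, which rounds to 5.5746.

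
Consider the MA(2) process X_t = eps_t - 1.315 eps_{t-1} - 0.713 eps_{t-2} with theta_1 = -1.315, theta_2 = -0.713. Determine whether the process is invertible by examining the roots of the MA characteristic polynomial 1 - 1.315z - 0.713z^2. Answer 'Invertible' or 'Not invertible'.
\text{Not invertible}

The MA(q) characteristic polynomial is P(z) = 1 - 1.315z - 0.713z^2.
Invertibility requires all roots to lie outside the unit circle, i.e. |z| > 1 for every root.
Set 1 + (-1.315) z + (-0.713) z^2 = 0, i.e. a z^2 + b z + c = 0 with a = -0.713, b = -1.315, c = 1.
Discriminant D = b^2 - 4ac = (-1.315)^2 - 4*(-0.713)*1 = 1.729225 - (-2.852) = 4.581225.
D >= 0, so the roots are real: z = (-b +/- sqrt(D)) / (2a) = (1.315 +/- 2.14038) / (-1.426).
  z_1 = (1.315 + 2.14038) / (-1.426) = -2.4231,   |z_1| = 2.4231.
  z_2 = (1.315 - 2.14038) / (-1.426) = 0.5788,   |z_2| = 0.5788.
Moduli of all roots: 2.4231, 0.5788.
All moduli strictly greater than 1? No.
Verdict: Not invertible.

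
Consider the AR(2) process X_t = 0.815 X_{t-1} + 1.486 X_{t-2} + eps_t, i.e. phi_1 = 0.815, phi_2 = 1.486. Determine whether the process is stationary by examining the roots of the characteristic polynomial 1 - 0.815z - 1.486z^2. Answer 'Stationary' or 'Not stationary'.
\text{Not stationary}

The AR(p) characteristic polynomial is P(z) = 1 - 0.815z - 1.486z^2.
Stationarity requires all roots to lie outside the unit circle, i.e. |z| > 1 for every root.
Set 1 + (-0.815) z + (-1.486) z^2 = 0, i.e. a z^2 + b z + c = 0 with a = -1.486, b = -0.815, c = 1.
Discriminant D = b^2 - 4ac = (-0.815)^2 - 4*(-1.486)*1 = 0.664225 - (-5.944) = 6.608225.
D >= 0, so the roots are real: z = (-b +/- sqrt(D)) / (2a) = (0.815 +/- 2.570647) / (-2.972).
  z_1 = (0.815 + 2.570647) / (-2.972) = -1.1392,   |z_1| = 1.1392.
  z_2 = (0.815 - 2.570647) / (-2.972) = 0.5907,   |z_2| = 0.5907.
Moduli of all roots: 1.1392, 0.5907.
All moduli strictly greater than 1? No.
Verdict: Not stationary.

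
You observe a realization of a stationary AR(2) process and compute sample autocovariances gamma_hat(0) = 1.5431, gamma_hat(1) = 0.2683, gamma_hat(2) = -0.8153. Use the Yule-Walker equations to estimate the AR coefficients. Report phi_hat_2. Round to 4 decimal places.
\hat\phi_{2} = -0.5760

The Yule-Walker equations for an AR(p) process read, in matrix form,
  Gamma_p phi = r_p,   with   (Gamma_p)_{ij} = gamma(|i - j|),
                       (r_p)_i = gamma(i),   i,j = 1..p.
Substitute the sample gammas (Toeplitz matrix and right-hand side of size 2):
  Gamma_p = [[1.5431, 0.2683], [0.2683, 1.5431]]
  r_p     = [0.2683, -0.8153]
Written out:
  1.5431 phi_1 + 0.2683 phi_2 = 0.2683
  0.2683 phi_1 + 1.5431 phi_2 = -0.8153
Solve by Cramer's rule:
  det = gamma(0)^2 - gamma(1)^2 = (1.5431)^2 - (0.2683)^2 = 2.38115761 - 0.07198489 = 2.30917272
  phi_hat_1 = [gamma(1) gamma(0) - gamma(1) gamma(2)] / det = [(0.2683)(1.5431) - (0.2683)(-0.8153)] / 2.30917272 = 0.63275872 / 2.30917272 = 0.274
  phi_hat_2 = [gamma(0) gamma(2) - gamma(1)^2] / det = [(1.5431)(-0.8153) - (0.2683)^2] / 2.30917272 = -1.33007432 / 2.30917272 = -0.576
So phi_hat = [0.2740, -0.5760].
Therefore phi_hat_2 = -0.5760.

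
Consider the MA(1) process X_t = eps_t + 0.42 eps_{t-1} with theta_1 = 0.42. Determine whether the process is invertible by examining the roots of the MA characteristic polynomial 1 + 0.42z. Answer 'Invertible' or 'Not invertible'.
\text{Invertible}

The MA(q) characteristic polynomial is P(z) = 1 + 0.42z.
Invertibility requires all roots to lie outside the unit circle, i.e. |z| > 1 for every root.
This is linear in z: 1 + (0.42) z = 0  =>  z = -1/(0.42) = -2.380952,  |z| = 2.380952.
Moduli of all roots: 2.3810.
All moduli strictly greater than 1? Yes.
Verdict: Invertible.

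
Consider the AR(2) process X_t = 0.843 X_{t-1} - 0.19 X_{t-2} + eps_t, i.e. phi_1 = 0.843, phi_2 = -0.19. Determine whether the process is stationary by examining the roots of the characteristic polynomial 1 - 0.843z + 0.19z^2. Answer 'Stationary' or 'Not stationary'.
\text{Stationary}

The AR(p) characteristic polynomial is P(z) = 1 - 0.843z + 0.19z^2.
Stationarity requires all roots to lie outside the unit circle, i.e. |z| > 1 for every root.
Set 1 + (-0.843) z + (0.19) z^2 = 0, i.e. a z^2 + b z + c = 0 with a = 0.19, b = -0.843, c = 1.
Discriminant D = b^2 - 4ac = (-0.843)^2 - 4*(0.19)*1 = 0.710649 - (0.76) = -0.049351.
D < 0, so the roots are the complex-conjugate pair z = (-b +/- i sqrt(-D)) / (2a) = 2.2184 +/- 0.5846i.
For a conjugate pair |z|^2 = z * conj(z) = (product of roots) = c/a = 1/(0.19) = 5.263158, so |z| = sqrt(5.263158) = 2.2942 for both roots.
Moduli of all roots: 2.2942, 2.2942.
All moduli strictly greater than 1? Yes.
Verdict: Stationary.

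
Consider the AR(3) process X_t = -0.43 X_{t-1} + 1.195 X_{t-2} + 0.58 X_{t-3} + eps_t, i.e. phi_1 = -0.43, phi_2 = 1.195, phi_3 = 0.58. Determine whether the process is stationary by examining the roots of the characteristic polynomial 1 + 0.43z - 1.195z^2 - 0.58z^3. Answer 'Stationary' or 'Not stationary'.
\text{Not stationary}

The AR(p) characteristic polynomial is P(z) = 1 + 0.43z - 1.195z^2 - 0.58z^3.
Stationarity requires all roots to lie outside the unit circle, i.e. |z| > 1 for every root.
Degree 3: look for a simple real root z0 first, then factor out (1 - z/z0) and solve the remaining quadratic.
Testing z0 = -2: P(-2) = 1 + (0.43)(-2) + (-1.195)(-2)^2 + (-0.58)(-2)^3
  = 1 + (-0.86) + (-4.78) + (4.64) = 0.  So z_0 = -2 is a root, |z_0| = 2.
Divide out the factor (1 + 0.5 z) = (1 - z/z0) (since 1/z0 = -0.5):
  P(z) = (1 + 0.5 z)(1 + (-0.07) z + (-1.16) z^2)
  [check: z-coef -0.07 - (-0.5) = 0.43; z^2-coef -1.16 - (-0.5)(-0.07) = -1.195; z^3-coef -(-0.5)(-1.16) = -0.58.]
Remaining roots from the quadratic factor 1 + (-0.07) z + (-1.16) z^2:
  Set 1 + (-0.07) z + (-1.16) z^2 = 0, i.e. a z^2 + b z + c = 0 with a = -1.16, b = -0.07, c = 1.
  Discriminant D = b^2 - 4ac = (-0.07)^2 - 4*(-1.16)*1 = 0.0049 - (-4.64) = 4.6449.
  D >= 0, so the roots are real: z = (-b +/- sqrt(D)) / (2a) = (0.07 +/- 2.155203) / (-2.32).
    z_1 = (0.07 + 2.155203) / (-2.32) = -0.9591,   |z_1| = 0.9591.
    z_2 = (0.07 - 2.155203) / (-2.32) = 0.8988,   |z_2| = 0.8988.
Moduli of all roots: 2.0000, 0.9591, 0.8988.
All moduli strictly greater than 1? No.
Verdict: Not stationary.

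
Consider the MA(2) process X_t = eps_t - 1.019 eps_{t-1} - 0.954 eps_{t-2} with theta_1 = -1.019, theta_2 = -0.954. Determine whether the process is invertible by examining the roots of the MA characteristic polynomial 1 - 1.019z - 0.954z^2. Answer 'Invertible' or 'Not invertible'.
\text{Not invertible}

The MA(q) characteristic polynomial is P(z) = 1 - 1.019z - 0.954z^2.
Invertibility requires all roots to lie outside the unit circle, i.e. |z| > 1 for every root.
Set 1 + (-1.019) z + (-0.954) z^2 = 0, i.e. a z^2 + b z + c = 0 with a = -0.954, b = -1.019, c = 1.
Discriminant D = b^2 - 4ac = (-1.019)^2 - 4*(-0.954)*1 = 1.038361 - (-3.816) = 4.854361.
D >= 0, so the roots are real: z = (-b +/- sqrt(D)) / (2a) = (1.019 +/- 2.203261) / (-1.908).
  z_1 = (1.019 + 2.203261) / (-1.908) = -1.6888,   |z_1| = 1.6888.
  z_2 = (1.019 - 2.203261) / (-1.908) = 0.6207,   |z_2| = 0.6207.
Moduli of all roots: 1.6888, 0.6207.
All moduli strictly greater than 1? No.
Verdict: Not invertible.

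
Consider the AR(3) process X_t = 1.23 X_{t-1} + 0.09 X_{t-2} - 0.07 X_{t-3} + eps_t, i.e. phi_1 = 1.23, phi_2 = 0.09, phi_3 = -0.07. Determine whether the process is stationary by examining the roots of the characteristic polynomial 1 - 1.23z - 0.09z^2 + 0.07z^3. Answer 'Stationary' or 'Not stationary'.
\text{Not stationary}

The AR(p) characteristic polynomial is P(z) = 1 - 1.23z - 0.09z^2 + 0.07z^3.
Stationarity requires all roots to lie outside the unit circle, i.e. |z| > 1 for every root.
Degree 3: look for a simple real root z0 first, then factor out (1 - z/z0) and solve the remaining quadratic.
Testing z0 = -4: P(-4) = 1 + (-1.23)(-4) + (-0.09)(-4)^2 + (0.07)(-4)^3
  = 1 + (4.92) + (-1.44) + (-4.48) = 0.  So z_0 = -4 is a root, |z_0| = 4.
Divide out the factor (1 + 0.25 z) = (1 - z/z0) (since 1/z0 = -0.25):
  P(z) = (1 + 0.25 z)(1 + (-1.48) z + (0.28) z^2)
  [check: z-coef -1.48 - (-0.25) = -1.23; z^2-coef 0.28 - (-0.25)(-1.48) = -0.09; z^3-coef -(-0.25)(0.28) = 0.07.]
Remaining roots from the quadratic factor 1 + (-1.48) z + (0.28) z^2:
  Set 1 + (-1.48) z + (0.28) z^2 = 0, i.e. a z^2 + b z + c = 0 with a = 0.28, b = -1.48, c = 1.
  Discriminant D = b^2 - 4ac = (-1.48)^2 - 4*(0.28)*1 = 2.1904 - (1.12) = 1.0704.
  D >= 0, so the roots are real: z = (-b +/- sqrt(D)) / (2a) = (1.48 +/- 1.034601) / (0.56).
    z_1 = (1.48 + 1.034601) / (0.56) = 4.4904,   |z_1| = 4.4904.
    z_2 = (1.48 - 1.034601) / (0.56) = 0.7954,   |z_2| = 0.7954.
Moduli of all roots: 4.0000, 4.4904, 0.7954.
All moduli strictly greater than 1? No.
Verdict: Not stationary.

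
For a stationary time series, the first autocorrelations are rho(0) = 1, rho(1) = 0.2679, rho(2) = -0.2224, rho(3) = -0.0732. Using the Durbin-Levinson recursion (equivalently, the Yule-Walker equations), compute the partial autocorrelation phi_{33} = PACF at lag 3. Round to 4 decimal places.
\phi_{33} = 0.1080

The PACF at lag k is phi_{kk}, the last component of the solution
to the Yule-Walker system G_k phi = r_k where
  (G_k)_{ij} = rho(|i - j|), (r_k)_i = rho(i), i,j = 1..k.
Equivalently, Durbin-Levinson gives phi_{kk} iteratively:
  phi_{11} = rho(1)
  phi_{kk} = [rho(k) - sum_{j=1..k-1} phi_{k-1,j} rho(k-j)]
            / [1 - sum_{j=1..k-1} phi_{k-1,j} rho(j)],
  phi_{k,j} = phi_{k-1,j} - phi_{kk} phi_{k-1,k-j},  j = 1..k-1.
Step k = 1:
  phi_11 = rho(1) = 0.2679.
Step k = 2:
  phi_22 = [rho(2) - phi_11 rho(1)] / [1 - phi_11 rho(1)] = [-0.2224 - (0.2679)(0.2679)] / [1 - (0.2679)(0.2679)]
         = -0.29417041 / 0.92822959 = -0.316916.
  Update: phi_21 = phi_11 - phi_22 phi_11 = 0.2679 - (-0.316916)(0.2679) = 0.352802.
Step k = 3:
  phi_33 = [rho(3) - phi_21 rho(2) - phi_22 rho(1)] / [1 - phi_21 rho(1) - phi_22 rho(2)]
    numerator   = -0.0732 - (0.352802)(-0.2224) - (-0.316916)(0.2679) = 0.09016478
    denominator = 1 - (0.352802)(0.2679) - (-0.316916)(-0.2224) = 0.83500241
  phi_33 = 0.09016478 / 0.83500241 = 0.108.
Therefore phi_{33} = 0.1080.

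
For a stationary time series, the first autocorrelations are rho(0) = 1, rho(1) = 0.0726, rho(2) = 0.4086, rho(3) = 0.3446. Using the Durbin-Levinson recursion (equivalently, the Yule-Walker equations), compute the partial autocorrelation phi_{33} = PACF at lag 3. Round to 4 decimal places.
\phi_{33} = 0.3580

The PACF at lag k is phi_{kk}, the last component of the solution
to the Yule-Walker system G_k phi = r_k where
  (G_k)_{ij} = rho(|i - j|), (r_k)_i = rho(i), i,j = 1..k.
Equivalently, Durbin-Levinson gives phi_{kk} iteratively:
  phi_{11} = rho(1)
  phi_{kk} = [rho(k) - sum_{j=1..k-1} phi_{k-1,j} rho(k-j)]
            / [1 - sum_{j=1..k-1} phi_{k-1,j} rho(j)],
  phi_{k,j} = phi_{k-1,j} - phi_{kk} phi_{k-1,k-j},  j = 1..k-1.
Step k = 1:
  phi_11 = rho(1) = 0.0726.
Step k = 2:
  phi_22 = [rho(2) - phi_11 rho(1)] / [1 - phi_11 rho(1)] = [0.4086 - (0.0726)(0.0726)] / [1 - (0.0726)(0.0726)]
         = 0.40332924 / 0.99472924 = 0.405466.
  Update: phi_21 = phi_11 - phi_22 phi_11 = 0.0726 - (0.405466)(0.0726) = 0.043163.
Step k = 3:
  phi_33 = [rho(3) - phi_21 rho(2) - phi_22 rho(1)] / [1 - phi_21 rho(1) - phi_22 rho(2)]
    numerator   = 0.3446 - (0.043163)(0.4086) - (0.405466)(0.0726) = 0.29752668
    denominator = 1 - (0.043163)(0.0726) - (0.405466)(0.4086) = 0.8311928
  phi_33 = 0.29752668 / 0.8311928 = 0.358.
Therefore phi_{33} = 0.3580.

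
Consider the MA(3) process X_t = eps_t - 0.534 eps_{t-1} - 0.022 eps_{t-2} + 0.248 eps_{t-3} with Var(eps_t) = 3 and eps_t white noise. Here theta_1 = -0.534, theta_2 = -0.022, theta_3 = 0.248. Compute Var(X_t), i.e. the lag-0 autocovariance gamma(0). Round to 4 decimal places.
\gamma(0) = 4.0414

For an MA(q) process X_t = eps_t + sum_i theta_i eps_{t-i} with
Var(eps_t) = sigma^2, the variance is
  gamma(0) = sigma^2 * (1 + sum_i theta_i^2).
  sum_i theta_i^2 = (-0.534)^2 + (-0.022)^2 + (0.248)^2 = 0.285156 + 0.000484 + 0.061504 = 0.347144.
  gamma(0) = 3 * (1 + 0.347144) = 3 * 1.347144 = 4.041432, which rounds to 4.0414.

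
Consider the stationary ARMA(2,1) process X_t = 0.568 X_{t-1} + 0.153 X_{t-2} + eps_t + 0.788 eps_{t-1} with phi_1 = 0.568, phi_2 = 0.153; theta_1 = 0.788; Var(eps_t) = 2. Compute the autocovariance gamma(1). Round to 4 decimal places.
\gamma(1) = 8.5436

Multiply the model equation by X_{t-k} and take expectations. With theta_0 = psi_0 = 1 and psi_j the MA(infinity) weights, this gives
  gamma(k) - sum_i phi_i gamma(k-i) = c_k,
  c_k = sigma^2 * sum_{j=k..q} theta_j psi_{j-k}   (c_k = 0 for k > q),
using gamma(-m) = gamma(m).
psi-weights needed (psi_j = theta_j + sum_i phi_i psi_{j-i}):
  psi_1 = theta_1 + phi_1 = 0.788 + (0.568) = 1.356
Right-hand sides:
  c_0 = sigma^2 (1 + theta_1 psi_1) = 2 * (1 + (0.788)(1.356)) = 2 * 2.068528 = 4.137056
  c_1 = sigma^2 theta_1 = 2 * (0.788) = 1.576
  c_2 = 0
Equations for k = 0, 1, 2 (AR order 2, c_2 = 0):
  (E0) gamma(0) = phi_1 gamma(1) + phi_2 gamma(2) + c_0
  (E1) gamma(1) = phi_1 gamma(0) + phi_2 gamma(1) + c_1
  (E2) gamma(2) = phi_1 gamma(1) + phi_2 gamma(0)
From (E1): gamma(1) = A gamma(0) + B with
  A = phi_1 / (1 - phi_2) = 0.568 / 0.847 = 0.670602,   B = c_1 / (1 - phi_2) = 1.576 / 0.847 = 1.860685.
Insert (E2) into (E0): gamma(0) (1 - phi_2^2) = phi_1 (1 + phi_2) gamma(1) + c_0.
  phi_1 (1 + phi_2) = (0.568)(1.153) = 0.654904,   1 - phi_2^2 = 0.976591.
Replace gamma(1) by A gamma(0) + B and collect gamma(0):
  gamma(0) [0.976591 - (0.654904)(0.670602)] = (0.654904)(1.860685) + 4.137056
  gamma(0) * 0.537411 = 5.355626
  gamma(0) = 5.355626 / 0.537411 = 9.965606.
  gamma(1) = A gamma(0) + B = (0.670602)(9.965606) + (1.860685) = 8.543641.
Therefore gamma(1) = 8.5436 (to 4 decimal places).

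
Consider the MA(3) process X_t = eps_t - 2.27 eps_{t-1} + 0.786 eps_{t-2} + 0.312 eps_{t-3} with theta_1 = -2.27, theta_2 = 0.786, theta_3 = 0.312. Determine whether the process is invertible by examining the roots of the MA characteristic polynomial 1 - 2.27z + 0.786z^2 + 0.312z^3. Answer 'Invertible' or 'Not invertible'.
\text{Not invertible}

The MA(q) characteristic polynomial is P(z) = 1 - 2.27z + 0.786z^2 + 0.312z^3.
Invertibility requires all roots to lie outside the unit circle, i.e. |z| > 1 for every root.
Degree 3: look for a simple real root z0 first, then factor out (1 - z/z0) and solve the remaining quadratic.
Testing z0 = 1.25: P(1.25) = 1 + (-2.27)(1.25) + (0.786)(1.25)^2 + (0.312)(1.25)^3
  = 1 + (-2.8375) + (1.228125) + (0.609375) = 0.  So z_0 = 1.25 is a root, |z_0| = 1.25.
Divide out the factor (1 - 0.8 z) = (1 - z/z0) (since 1/z0 = 0.8):
  P(z) = (1 - 0.8 z)(1 + (-1.47) z + (-0.39) z^2)
  [check: z-coef -1.47 - (0.8) = -2.27; z^2-coef -0.39 - (0.8)(-1.47) = 0.786; z^3-coef -(0.8)(-0.39) = 0.312.]
Remaining roots from the quadratic factor 1 + (-1.47) z + (-0.39) z^2:
  Set 1 + (-1.47) z + (-0.39) z^2 = 0, i.e. a z^2 + b z + c = 0 with a = -0.39, b = -1.47, c = 1.
  Discriminant D = b^2 - 4ac = (-1.47)^2 - 4*(-0.39)*1 = 2.1609 - (-1.56) = 3.7209.
  D >= 0, so the roots are real: z = (-b +/- sqrt(D)) / (2a) = (1.47 +/- 1.928963) / (-0.78).
    z_1 = (1.47 + 1.928963) / (-0.78) = -4.3576,   |z_1| = 4.3576.
    z_2 = (1.47 - 1.928963) / (-0.78) = 0.5884,   |z_2| = 0.5884.
Moduli of all roots: 1.2500, 4.3576, 0.5884.
All moduli strictly greater than 1? No.
Verdict: Not invertible.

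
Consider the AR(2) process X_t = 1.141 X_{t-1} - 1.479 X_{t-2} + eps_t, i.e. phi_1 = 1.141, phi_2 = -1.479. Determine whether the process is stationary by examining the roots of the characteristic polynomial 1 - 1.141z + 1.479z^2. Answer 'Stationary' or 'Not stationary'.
\text{Not stationary}

The AR(p) characteristic polynomial is P(z) = 1 - 1.141z + 1.479z^2.
Stationarity requires all roots to lie outside the unit circle, i.e. |z| > 1 for every root.
Set 1 + (-1.141) z + (1.479) z^2 = 0, i.e. a z^2 + b z + c = 0 with a = 1.479, b = -1.141, c = 1.
Discriminant D = b^2 - 4ac = (-1.141)^2 - 4*(1.479)*1 = 1.301881 - (5.916) = -4.614119.
D < 0, so the roots are the complex-conjugate pair z = (-b +/- i sqrt(-D)) / (2a) = 0.3857 +/- 0.7262i.
For a conjugate pair |z|^2 = z * conj(z) = (product of roots) = c/a = 1/(1.479) = 0.676133, so |z| = sqrt(0.676133) = 0.8223 for both roots.
Moduli of all roots: 0.8223, 0.8223.
All moduli strictly greater than 1? No.
Verdict: Not stationary.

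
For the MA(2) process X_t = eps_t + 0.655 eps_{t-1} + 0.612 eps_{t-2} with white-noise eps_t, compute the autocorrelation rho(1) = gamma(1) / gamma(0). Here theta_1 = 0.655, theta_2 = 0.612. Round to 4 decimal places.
\rho(1) = 0.5854

For an MA(q) process with theta_0 = 1, the autocovariance is
  gamma(k) = sigma^2 * sum_{i=0..q-k} theta_i * theta_{i+k},
and rho(k) = gamma(k) / gamma(0). Sigma^2 cancels.
  numerator   = (1)*(0.655) + (0.655)*(0.612) = 1.05586.
  denominator = (1)^2 + (0.655)^2 + (0.612)^2 = 1.803569.
  rho(1) = 1.05586 / 1.803569 = 0.5854.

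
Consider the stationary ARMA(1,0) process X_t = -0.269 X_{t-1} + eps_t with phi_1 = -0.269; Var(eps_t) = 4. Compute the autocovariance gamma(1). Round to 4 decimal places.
\gamma(1) = -1.1599

Multiply the model equation by X_{t-k} and take expectations. With theta_0 = psi_0 = 1 and psi_j the MA(infinity) weights, this gives
  gamma(k) - sum_i phi_i gamma(k-i) = c_k,
  c_k = sigma^2 * sum_{j=k..q} theta_j psi_{j-k}   (c_k = 0 for k > q),
using gamma(-m) = gamma(m).
Pure AR (q = 0): c_0 = sigma^2 = 4, c_k = 0 for k >= 1.
Equations for k = 0 and k = 1 (AR order 1):
  gamma(0) = phi_1 gamma(1) + c_0
  gamma(1) = phi_1 gamma(0) + c_1
Substituting the second into the first: gamma(0) (1 - phi_1^2) = c_0 + phi_1 c_1, so
  gamma(0) = c_0 / (1 - phi_1^2) = 4 / (1 - (-0.269)^2) = 4 / 0.927639 = 4.312022.
  gamma(1) = phi_1 gamma(0) = (-0.269)(4.312022) = -1.159934.
Therefore gamma(1) = -1.1599 (to 4 decimal places).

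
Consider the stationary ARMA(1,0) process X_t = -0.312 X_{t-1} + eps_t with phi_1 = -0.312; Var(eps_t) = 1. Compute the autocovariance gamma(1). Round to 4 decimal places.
\gamma(1) = -0.3456

Multiply the model equation by X_{t-k} and take expectations. With theta_0 = psi_0 = 1 and psi_j the MA(infinity) weights, this gives
  gamma(k) - sum_i phi_i gamma(k-i) = c_k,
  c_k = sigma^2 * sum_{j=k..q} theta_j psi_{j-k}   (c_k = 0 for k > q),
using gamma(-m) = gamma(m).
Pure AR (q = 0): c_0 = sigma^2 = 1, c_k = 0 for k >= 1.
Equations for k = 0 and k = 1 (AR order 1):
  gamma(0) = phi_1 gamma(1) + c_0
  gamma(1) = phi_1 gamma(0) + c_1
Substituting the second into the first: gamma(0) (1 - phi_1^2) = c_0 + phi_1 c_1, so
  gamma(0) = c_0 / (1 - phi_1^2) = 1 / (1 - (-0.312)^2) = 1 / 0.902656 = 1.107842.
  gamma(1) = phi_1 gamma(0) = (-0.312)(1.107842) = -0.345647.
Therefore gamma(1) = -0.3456 (to 4 decimal places).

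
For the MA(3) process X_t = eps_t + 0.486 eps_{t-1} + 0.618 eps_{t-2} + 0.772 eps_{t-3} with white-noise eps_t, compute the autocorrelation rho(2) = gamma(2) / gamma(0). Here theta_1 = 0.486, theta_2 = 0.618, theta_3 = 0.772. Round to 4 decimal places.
\rho(2) = 0.4486

For an MA(q) process with theta_0 = 1, the autocovariance is
  gamma(k) = sigma^2 * sum_{i=0..q-k} theta_i * theta_{i+k},
and rho(k) = gamma(k) / gamma(0). Sigma^2 cancels.
  numerator   = (1)*(0.618) + (0.486)*(0.772) = 0.993192.
  denominator = (1)^2 + (0.486)^2 + (0.618)^2 + (0.772)^2 = 2.214104.
  rho(2) = 0.993192 / 2.214104 = 0.4486.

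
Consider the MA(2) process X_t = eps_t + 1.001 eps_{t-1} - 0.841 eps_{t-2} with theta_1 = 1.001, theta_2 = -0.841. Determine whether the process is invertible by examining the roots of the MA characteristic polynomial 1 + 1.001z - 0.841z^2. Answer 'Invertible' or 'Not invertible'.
\text{Not invertible}

The MA(q) characteristic polynomial is P(z) = 1 + 1.001z - 0.841z^2.
Invertibility requires all roots to lie outside the unit circle, i.e. |z| > 1 for every root.
Set 1 + (1.001) z + (-0.841) z^2 = 0, i.e. a z^2 + b z + c = 0 with a = -0.841, b = 1.001, c = 1.
Discriminant D = b^2 - 4ac = (1.001)^2 - 4*(-0.841)*1 = 1.002001 - (-3.364) = 4.366001.
D >= 0, so the roots are real: z = (-b +/- sqrt(D)) / (2a) = (-1.001 +/- 2.089498) / (-1.682).
  z_1 = (-1.001 + 2.089498) / (-1.682) = -0.6471,   |z_1| = 0.6471.
  z_2 = (-1.001 - 2.089498) / (-1.682) = 1.8374,   |z_2| = 1.8374.
Moduli of all roots: 0.6471, 1.8374.
All moduli strictly greater than 1? No.
Verdict: Not invertible.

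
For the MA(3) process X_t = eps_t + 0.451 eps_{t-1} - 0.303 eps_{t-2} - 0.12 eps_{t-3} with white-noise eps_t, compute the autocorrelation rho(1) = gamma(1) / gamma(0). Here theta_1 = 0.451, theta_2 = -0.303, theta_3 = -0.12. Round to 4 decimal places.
\rho(1) = 0.2678

For an MA(q) process with theta_0 = 1, the autocovariance is
  gamma(k) = sigma^2 * sum_{i=0..q-k} theta_i * theta_{i+k},
and rho(k) = gamma(k) / gamma(0). Sigma^2 cancels.
  numerator   = (1)*(0.451) + (0.451)*(-0.303) + (-0.303)*(-0.12) = 0.350707.
  denominator = (1)^2 + (0.451)^2 + (-0.303)^2 + (-0.12)^2 = 1.30961.
  rho(1) = 0.350707 / 1.30961 = 0.2678.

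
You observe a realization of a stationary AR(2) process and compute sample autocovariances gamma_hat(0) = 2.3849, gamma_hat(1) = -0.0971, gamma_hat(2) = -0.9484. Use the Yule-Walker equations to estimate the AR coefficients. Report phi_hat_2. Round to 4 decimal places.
\hat\phi_{2} = -0.4000

The Yule-Walker equations for an AR(p) process read, in matrix form,
  Gamma_p phi = r_p,   with   (Gamma_p)_{ij} = gamma(|i - j|),
                       (r_p)_i = gamma(i),   i,j = 1..p.
Substitute the sample gammas (Toeplitz matrix and right-hand side of size 2):
  Gamma_p = [[2.3849, -0.0971], [-0.0971, 2.3849]]
  r_p     = [-0.0971, -0.9484]
Written out:
  2.3849 phi_1 - 0.0971 phi_2 = -0.0971
  -0.0971 phi_1 + 2.3849 phi_2 = -0.9484
Solve by Cramer's rule:
  det = gamma(0)^2 - gamma(1)^2 = (2.3849)^2 - (-0.0971)^2 = 5.68774801 - 0.00942841 = 5.6783196
  phi_hat_1 = [gamma(1) gamma(0) - gamma(1) gamma(2)] / det = [(-0.0971)(2.3849) - (-0.0971)(-0.9484)] / 5.6783196 = -0.32366343 / 5.6783196 = -0.057
  phi_hat_2 = [gamma(0) gamma(2) - gamma(1)^2] / det = [(2.3849)(-0.9484) - (-0.0971)^2] / 5.6783196 = -2.27126757 / 5.6783196 = -0.4
So phi_hat = [-0.0570, -0.4000].
Therefore phi_hat_2 = -0.4000.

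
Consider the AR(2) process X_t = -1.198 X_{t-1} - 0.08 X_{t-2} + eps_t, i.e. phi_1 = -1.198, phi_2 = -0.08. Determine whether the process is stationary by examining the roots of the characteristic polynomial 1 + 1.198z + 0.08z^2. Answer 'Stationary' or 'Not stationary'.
\text{Not stationary}

The AR(p) characteristic polynomial is P(z) = 1 + 1.198z + 0.08z^2.
Stationarity requires all roots to lie outside the unit circle, i.e. |z| > 1 for every root.
Set 1 + (1.198) z + (0.08) z^2 = 0, i.e. a z^2 + b z + c = 0 with a = 0.08, b = 1.198, c = 1.
Discriminant D = b^2 - 4ac = (1.198)^2 - 4*(0.08)*1 = 1.435204 - (0.32) = 1.115204.
D >= 0, so the roots are real: z = (-b +/- sqrt(D)) / (2a) = (-1.198 +/- 1.056032) / (0.16).
  z_1 = (-1.198 + 1.056032) / (0.16) = -0.8873,   |z_1| = 0.8873.
  z_2 = (-1.198 - 1.056032) / (0.16) = -14.0877,   |z_2| = 14.0877.
Moduli of all roots: 0.8873, 14.0877.
All moduli strictly greater than 1? No.
Verdict: Not stationary.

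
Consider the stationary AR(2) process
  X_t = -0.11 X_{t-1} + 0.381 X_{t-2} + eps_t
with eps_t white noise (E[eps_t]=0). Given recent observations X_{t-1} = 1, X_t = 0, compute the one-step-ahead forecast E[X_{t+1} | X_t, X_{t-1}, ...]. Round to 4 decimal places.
E[X_{t+1} \mid \mathcal F_t] = 0.3810

For an AR(p) model X_t = c + sum_i phi_i X_{t-i} + eps_t, the
one-step-ahead conditional mean is
  E[X_{t+1} | X_t, ...] = c + sum_i phi_i X_{t+1-i}.
Substitute known values:
  E[X_{t+1} | ...] = (-0.11) * (0) + (0.381) * (1)
                   = 0.3810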